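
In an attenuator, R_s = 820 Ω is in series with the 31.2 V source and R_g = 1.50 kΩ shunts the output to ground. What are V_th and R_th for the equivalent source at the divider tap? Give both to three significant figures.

V_th = 20.2 V, R_th = 530 Ω

V_th is the open-circuit tap voltage: 31.2 × 1500/(820 + 1500) = 20.2 V.
With the supply zeroed, R_s and R_g appear in parallel from the tap: R_th = R_s‖R_g = (820 × 1500)/2320 = 530 Ω.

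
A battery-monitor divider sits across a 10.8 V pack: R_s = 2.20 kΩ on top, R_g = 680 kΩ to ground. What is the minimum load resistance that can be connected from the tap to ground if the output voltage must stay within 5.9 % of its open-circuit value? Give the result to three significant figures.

Output resistance R_th = R_s‖R_g = (2.20 × 680)/682.2 = 2.193 kΩ.
The fractional drop is R_th/(R_th + R_L); requiring this ≤ 0.0590 gives R_L ≥ R_th(1/0.0590 − 1) = 2.193 × 15.95 = 35.0 kΩ.

R_L(min) ≈ 35.0 kΩ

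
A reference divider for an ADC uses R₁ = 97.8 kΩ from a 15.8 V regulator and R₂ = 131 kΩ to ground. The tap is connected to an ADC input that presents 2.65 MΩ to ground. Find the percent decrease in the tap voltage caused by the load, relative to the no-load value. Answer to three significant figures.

The divider's output (Thévenin) resistance is R₁‖R₂ = 56.00 kΩ.
Fractional drop under load = R_th/(R_th + R_L) = 56.00 / (56.00 + 2650) = 0.02069.
So the output falls by 2.07 %.

2.07 %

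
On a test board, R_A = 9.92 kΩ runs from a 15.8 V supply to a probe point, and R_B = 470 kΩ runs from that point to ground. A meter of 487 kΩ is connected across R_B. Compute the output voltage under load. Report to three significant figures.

The load sits in parallel with R_B: R_B‖R_L = (470 × 487) / (470 + 487) = 239.2 kΩ.
V_out = 15.8 × 239.2 / (9.92 + 239.2) = 15.8 × 239.2/249.1 = 15.2 V.

V_out ≈ 15.2 V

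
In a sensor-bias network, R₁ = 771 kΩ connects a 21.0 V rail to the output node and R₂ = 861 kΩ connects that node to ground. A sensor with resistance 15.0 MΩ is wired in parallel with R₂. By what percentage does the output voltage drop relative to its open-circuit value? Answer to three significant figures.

2.64 %

The divider's output (Thévenin) resistance is R₁‖R₂ = 406.8 kΩ.
Fractional drop under load = R_th/(R_th + R_L) = 406.8 / (406.8 + 15000) = 0.02640.
So the output falls by 2.64 %.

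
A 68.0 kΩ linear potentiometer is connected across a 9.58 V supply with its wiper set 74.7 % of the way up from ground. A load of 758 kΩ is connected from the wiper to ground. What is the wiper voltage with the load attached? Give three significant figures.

V ≈ 7.04 V

The wiper splits the pot into (1−α)R = 17.20 kΩ above and αR = 50.80 kΩ below.
Lower section ‖ load = 47.61 kΩ.
V_wiper = 9.58 × 47.61/(17.20 + 47.61) = 7.04 V.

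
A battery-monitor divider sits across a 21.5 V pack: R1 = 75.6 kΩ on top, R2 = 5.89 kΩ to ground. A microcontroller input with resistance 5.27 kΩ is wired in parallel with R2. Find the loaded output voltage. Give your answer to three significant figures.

The load sits in parallel with R2: R2‖R_L = (5.89 × 5.27) / (5.89 + 5.27) = 2.781 kΩ.
V_out = 21.5 × 2.781 / (75.6 + 2.781) = 21.5 × 2.781/78.38 = 0.763 V.

V_out ≈ 0.763 V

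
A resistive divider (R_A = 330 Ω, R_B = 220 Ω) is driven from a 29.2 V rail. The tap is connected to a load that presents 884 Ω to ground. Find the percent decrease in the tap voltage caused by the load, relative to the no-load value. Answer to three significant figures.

Unloaded V = 29.2 × 220/550.0 = 11.680 V.
Loaded: R_B‖R_L = 176.2 Ω, giving V = 29.2 × 176.2/506.2 = 10.163 V.
Drop = (11.680 − 10.163) / 11.680 = 13.0 %.

13.0 %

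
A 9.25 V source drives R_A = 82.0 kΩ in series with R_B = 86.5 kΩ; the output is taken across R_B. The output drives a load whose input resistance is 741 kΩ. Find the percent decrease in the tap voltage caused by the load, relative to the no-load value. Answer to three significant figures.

The divider's output (Thévenin) resistance is R_A‖R_B = 42.09 kΩ.
Fractional drop under load = R_th/(R_th + R_L) = 42.09 / (42.09 + 741) = 0.05375.
So the output falls by 5.38 %.

5.38 %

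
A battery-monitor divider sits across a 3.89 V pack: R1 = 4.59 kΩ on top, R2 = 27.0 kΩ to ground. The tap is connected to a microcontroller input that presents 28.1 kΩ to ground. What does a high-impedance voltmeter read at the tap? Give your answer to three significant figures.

The load sits in parallel with R2: R2‖R_L = (27.0 × 28.1) / (27.0 + 28.1) = 13.77 kΩ.
V_out = 3.89 × 13.77 / (4.59 + 13.77) = 3.89 × 13.77/18.36 = 2.92 V.

V_out ≈ 2.92 V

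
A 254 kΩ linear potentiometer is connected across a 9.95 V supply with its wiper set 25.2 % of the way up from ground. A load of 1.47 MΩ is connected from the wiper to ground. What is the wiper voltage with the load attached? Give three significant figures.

V ≈ 2.43 V

The wiper splits the pot into (1−α)R = 190.0 kΩ above and αR = 64.01 kΩ below.
Lower section ‖ load = 61.34 kΩ.
V_wiper = 9.95 × 61.34/(190.0 + 61.34) = 2.43 V.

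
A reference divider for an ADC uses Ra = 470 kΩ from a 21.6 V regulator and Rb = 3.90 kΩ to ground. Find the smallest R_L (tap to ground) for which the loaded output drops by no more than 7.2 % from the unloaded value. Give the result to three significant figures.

Output resistance R_th = Ra‖Rb = (470 × 3.90)/473.9 = 3.868 kΩ.
The fractional drop is R_th/(R_th + R_L); requiring this ≤ 0.0720 gives R_L ≥ R_th(1/0.0720 − 1) = 3.868 × 12.89 = 49.9 kΩ.

R_L(min) ≈ 49.9 kΩ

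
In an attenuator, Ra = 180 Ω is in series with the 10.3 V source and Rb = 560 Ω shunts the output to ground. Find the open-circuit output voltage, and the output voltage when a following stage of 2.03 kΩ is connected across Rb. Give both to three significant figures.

Unloaded: 7.79 V; loaded: 7.30 V

Open-circuit: V = 10.3 × 560/(180 + 560) = 7.79 V.
With the load, Rb becomes Rb‖R_L = 438.9 Ω, so V = 10.3 × 438.9/618.9 = 7.30 V.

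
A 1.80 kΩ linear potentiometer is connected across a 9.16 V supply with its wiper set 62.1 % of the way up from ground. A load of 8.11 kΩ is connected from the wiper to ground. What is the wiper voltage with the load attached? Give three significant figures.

The wiper splits the pot into (1−α)R = 682.2 Ω above and αR = 1118 Ω below.
Lower section ‖ load = 982.4 Ω.
V_wiper = 9.16 × 982.4/(682.2 + 982.4) = 5.41 V.

V ≈ 5.41 V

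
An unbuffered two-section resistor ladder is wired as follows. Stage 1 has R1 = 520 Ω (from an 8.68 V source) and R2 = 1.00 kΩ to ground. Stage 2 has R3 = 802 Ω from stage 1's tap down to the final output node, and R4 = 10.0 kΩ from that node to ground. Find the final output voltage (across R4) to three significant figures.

Stage 2 presents R3+R4 = 10800 Ω as a load on stage 1's tap.
Stage 1's lower leg becomes R2‖(R3+R4) = 915.3 Ω, so V_mid = 8.68 × 915.3/1435 = 5.535 V.
Stage 2 is itself unloaded: V_out = V_mid × R4/(R3+R4) = 5.535 × 10000/10800 = 5.12 V.

V_out ≈ 5.12 V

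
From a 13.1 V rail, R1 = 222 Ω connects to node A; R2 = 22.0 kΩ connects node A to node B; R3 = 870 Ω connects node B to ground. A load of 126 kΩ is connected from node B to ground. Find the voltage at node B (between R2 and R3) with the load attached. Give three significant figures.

At node B, R3 is in parallel with the load: R3‖R_L = 864.0 Ω.
Below node A the resistance is R2 + (R3‖R_L) = 22860 Ω, so V_A = 13.1 × 22860/23090 = 12.97 V.
Then V_B = V_A × (R3‖R_L)/(R2 + R3‖R_L) = 12.97 × 864.0/22860 = 0.490 V.

V ≈ 0.490 V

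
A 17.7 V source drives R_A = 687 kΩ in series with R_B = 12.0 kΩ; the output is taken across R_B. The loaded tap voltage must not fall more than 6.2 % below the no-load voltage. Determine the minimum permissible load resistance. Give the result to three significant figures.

Output resistance R_th = R_A‖R_B = (687 × 12.0)/699.0 = 11.79 kΩ.
The fractional drop is R_th/(R_th + R_L); requiring this ≤ 0.0620 gives R_L ≥ R_th(1/0.0620 − 1) = 11.79 × 15.13 = 178 kΩ.

R_L(min) ≈ 178 kΩ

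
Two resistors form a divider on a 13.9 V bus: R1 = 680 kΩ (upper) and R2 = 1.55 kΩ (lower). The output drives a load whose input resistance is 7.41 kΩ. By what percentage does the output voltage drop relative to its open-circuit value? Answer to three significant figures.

The divider's output (Thévenin) resistance is R1‖R2 = 1.546 kΩ.
Fractional drop under load = R_th/(R_th + R_L) = 1.546 / (1.546 + 7.41) = 0.1727.
So the output falls by 17.3 %.

17.3 %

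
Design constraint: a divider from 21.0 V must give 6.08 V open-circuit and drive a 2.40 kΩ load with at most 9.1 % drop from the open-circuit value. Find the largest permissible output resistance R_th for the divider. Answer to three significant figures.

R_th ≤ 240 Ω

Loading drop = R_th/(R_th + R_L) ≤ 0.0910, so R_th ≤ R_L · ε/(1−ε) = 2.40 kΩ × 0.0910/0.9090 = 240 Ω.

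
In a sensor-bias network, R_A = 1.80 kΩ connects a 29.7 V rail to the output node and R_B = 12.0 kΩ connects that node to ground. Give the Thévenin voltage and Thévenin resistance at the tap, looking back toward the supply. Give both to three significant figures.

V_th = 25.8 V, R_th = 1.57 kΩ

V_th is the open-circuit tap voltage: 29.7 × 12.0/(1.80 + 12.0) = 25.8 V.
With the supply zeroed, R_A and R_B appear in parallel from the tap: R_th = R_A‖R_B = (1.80 × 12.0)/13.80 = 1.57 kΩ.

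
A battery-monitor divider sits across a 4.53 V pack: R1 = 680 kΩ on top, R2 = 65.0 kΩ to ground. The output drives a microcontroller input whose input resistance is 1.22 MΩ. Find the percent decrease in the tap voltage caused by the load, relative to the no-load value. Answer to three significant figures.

4.64 %

The divider's output (Thévenin) resistance is R1‖R2 = 59.33 kΩ.
Fractional drop under load = R_th/(R_th + R_L) = 59.33 / (59.33 + 1220) = 0.04637.
So the output falls by 4.64 %.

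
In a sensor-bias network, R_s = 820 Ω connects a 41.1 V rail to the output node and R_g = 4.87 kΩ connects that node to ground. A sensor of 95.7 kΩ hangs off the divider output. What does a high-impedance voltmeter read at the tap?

The load sits in parallel with R_g: R_g‖R_L = (4870 × 95700) / (4870 + 95700) = 4634 Ω.
V_out = 41.1 × 4634 / (820 + 4634) = 41.1 × 4634/5454 = 34.9 V.

V_out ≈ 34.9 V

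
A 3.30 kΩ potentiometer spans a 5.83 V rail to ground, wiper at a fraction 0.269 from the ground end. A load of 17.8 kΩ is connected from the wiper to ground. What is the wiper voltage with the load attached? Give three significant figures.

V ≈ 1.51 V

The wiper splits the pot into (1−α)R = 2412 Ω above and αR = 887.7 Ω below.
Lower section ‖ load = 845.5 Ω.
V_wiper = 5.83 × 845.5/(2412 + 845.5) = 1.51 V.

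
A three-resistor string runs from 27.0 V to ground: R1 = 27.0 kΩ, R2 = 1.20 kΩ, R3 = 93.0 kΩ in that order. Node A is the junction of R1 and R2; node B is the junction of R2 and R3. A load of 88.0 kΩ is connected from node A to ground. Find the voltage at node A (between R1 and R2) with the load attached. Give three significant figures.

Below node A the series string R2+R3 = 94.20 kΩ sits in parallel with the 88.0 kΩ load: 45.50 kΩ.
V_A = 27.0 × 45.50/(27.0 + 45.50) = 16.9 V.

V ≈ 16.9 V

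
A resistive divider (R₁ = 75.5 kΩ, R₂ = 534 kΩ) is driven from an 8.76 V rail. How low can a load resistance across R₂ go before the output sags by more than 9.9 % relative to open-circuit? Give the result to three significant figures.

R_L(min) ≈ 602 kΩ

Output resistance R_th = R₁‖R₂ = (75.5 × 534)/609.5 = 66.15 kΩ.
The fractional drop is R_th/(R_th + R_L); requiring this ≤ 0.0990 gives R_L ≥ R_th(1/0.0990 − 1) = 66.15 × 9.101 = 602 kΩ.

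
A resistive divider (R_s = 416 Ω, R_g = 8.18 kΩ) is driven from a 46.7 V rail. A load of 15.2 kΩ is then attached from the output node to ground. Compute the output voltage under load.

The load sits in parallel with R_g: R_g‖R_L = (8180 × 15200) / (8180 + 15200) = 5318 Ω.
V_out = 46.7 × 5318 / (416 + 5318) = 46.7 × 5318/5734 = 43.3 V.

V_out ≈ 43.3 V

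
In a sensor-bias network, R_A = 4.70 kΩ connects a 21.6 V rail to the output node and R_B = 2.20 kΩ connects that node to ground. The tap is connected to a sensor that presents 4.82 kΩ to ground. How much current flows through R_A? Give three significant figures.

I ≈ 3.48 mA

R_B‖R_L = 1.511 kΩ, so the source sees R_A + R_B‖R_L = 6.211 kΩ.
I = 21.6 V / 6.211 kΩ = 3.48 mA.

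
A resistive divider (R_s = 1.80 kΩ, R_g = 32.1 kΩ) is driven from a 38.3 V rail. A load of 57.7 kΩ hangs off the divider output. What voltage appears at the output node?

The load sits in parallel with R_g: R_g‖R_L = (32.1 × 57.7) / (32.1 + 57.7) = 20.63 kΩ.
V_out = 38.3 × 20.63 / (1.80 + 20.63) = 38.3 × 20.63/22.43 = 35.2 V.

V_out ≈ 35.2 V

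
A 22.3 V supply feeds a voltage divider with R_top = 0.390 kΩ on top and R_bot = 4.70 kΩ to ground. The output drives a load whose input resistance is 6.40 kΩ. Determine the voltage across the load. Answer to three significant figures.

The load sits in parallel with R_bot: R_bot‖R_L = (4700 × 6400) / (4700 + 6400) = 2710 Ω.
V_out = 22.3 × 2710 / (390 + 2710) = 22.3 × 2710/3100 = 19.5 V.
(Unloaded it would have been 20.6 V.)

V_out ≈ 19.5 V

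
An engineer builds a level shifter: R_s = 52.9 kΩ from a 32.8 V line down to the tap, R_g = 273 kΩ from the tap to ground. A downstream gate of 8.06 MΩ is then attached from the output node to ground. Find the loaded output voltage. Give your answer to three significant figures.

The load sits in parallel with R_g: R_g‖R_L = (273 × 8060) / (273 + 8060) = 264.1 kΩ.
V_out = 32.8 × 264.1 / (52.9 + 264.1) = 32.8 × 264.1/317.0 = 27.3 V.
(Unloaded it would have been 27.5 V.)

V_out ≈ 27.3 V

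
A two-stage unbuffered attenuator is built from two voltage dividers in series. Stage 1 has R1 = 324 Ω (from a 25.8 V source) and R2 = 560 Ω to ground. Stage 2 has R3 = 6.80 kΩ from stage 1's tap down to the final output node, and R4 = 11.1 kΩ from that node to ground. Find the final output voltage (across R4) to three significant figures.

V_out ≈ 10.0 V

Stage 2 presents R3+R4 = 17900 Ω as a load on stage 1's tap.
Stage 1's lower leg becomes R2‖(R3+R4) = 543.0 Ω, so V_mid = 25.8 × 543.0/867.0 = 16.16 V.
Stage 2 is itself unloaded: V_out = V_mid × R4/(R3+R4) = 16.16 × 11100/17900 = 10.0 V.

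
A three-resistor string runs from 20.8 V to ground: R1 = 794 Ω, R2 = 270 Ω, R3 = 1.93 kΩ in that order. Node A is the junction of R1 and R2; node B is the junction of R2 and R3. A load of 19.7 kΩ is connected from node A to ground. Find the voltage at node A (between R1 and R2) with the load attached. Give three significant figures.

Below node A the series string R2+R3 = 2200 Ω sits in parallel with the 19700 Ω load: 1979 Ω.
V_A = 20.8 × 1979/(794 + 1979) = 14.8 V.

V ≈ 14.8 V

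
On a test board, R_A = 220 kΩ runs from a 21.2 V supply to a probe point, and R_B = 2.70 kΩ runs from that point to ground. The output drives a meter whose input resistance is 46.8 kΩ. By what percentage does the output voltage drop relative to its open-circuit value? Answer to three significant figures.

The divider's output (Thévenin) resistance is R_A‖R_B = 2.667 kΩ.
Fractional drop under load = R_th/(R_th + R_L) = 2.667 / (2.667 + 46.8) = 0.05392.
So the output falls by 5.39 %.

5.39 %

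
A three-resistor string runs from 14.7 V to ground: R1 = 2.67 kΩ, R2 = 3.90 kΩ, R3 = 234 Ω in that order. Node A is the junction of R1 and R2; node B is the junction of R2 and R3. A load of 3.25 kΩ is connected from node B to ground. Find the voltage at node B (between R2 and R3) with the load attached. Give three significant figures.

At node B, R3 is in parallel with the load: R3‖R_L = 218.3 Ω.
Below node A the resistance is R2 + (R3‖R_L) = 4118 Ω, so V_A = 14.7 × 4118/6788 = 8.918 V.
Then V_B = V_A × (R3‖R_L)/(R2 + R3‖R_L) = 8.918 × 218.3/4118 = 0.473 V.

V ≈ 0.473 V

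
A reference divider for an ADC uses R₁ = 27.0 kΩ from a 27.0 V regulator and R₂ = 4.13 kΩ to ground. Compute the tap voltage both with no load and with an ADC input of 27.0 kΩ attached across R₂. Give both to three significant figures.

Unloaded: 3.58 V; loaded: 3.16 V

Open-circuit: V = 27.0 × 4.13/(27.0 + 4.13) = 3.58 V.
With the load, R₂ becomes R₂‖R_L = 3.582 kΩ, so V = 27.0 × 3.582/30.58 = 3.16 V.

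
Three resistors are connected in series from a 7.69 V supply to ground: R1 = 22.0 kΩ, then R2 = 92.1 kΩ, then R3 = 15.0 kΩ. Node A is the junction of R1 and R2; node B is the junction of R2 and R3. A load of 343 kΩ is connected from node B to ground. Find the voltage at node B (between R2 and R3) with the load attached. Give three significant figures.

At node B, R3 is in parallel with the load: R3‖R_L = 14.37 kΩ.
Below node A the resistance is R2 + (R3‖R_L) = 106.5 kΩ, so V_A = 7.69 × 106.5/128.5 = 6.373 V.
Then V_B = V_A × (R3‖R_L)/(R2 + R3‖R_L) = 6.373 × 14.37/106.5 = 0.860 V.

V ≈ 0.860 V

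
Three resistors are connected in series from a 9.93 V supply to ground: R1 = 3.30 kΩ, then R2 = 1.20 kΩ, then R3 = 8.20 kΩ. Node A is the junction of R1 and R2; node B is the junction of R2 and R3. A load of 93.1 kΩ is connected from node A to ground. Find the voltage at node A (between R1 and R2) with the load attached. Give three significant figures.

V ≈ 7.16 V

Below node A the series string R2+R3 = 9.400 kΩ sits in parallel with the 93.1 kΩ load: 8.538 kΩ.
V_A = 9.93 × 8.538/(3.30 + 8.538) = 7.16 V.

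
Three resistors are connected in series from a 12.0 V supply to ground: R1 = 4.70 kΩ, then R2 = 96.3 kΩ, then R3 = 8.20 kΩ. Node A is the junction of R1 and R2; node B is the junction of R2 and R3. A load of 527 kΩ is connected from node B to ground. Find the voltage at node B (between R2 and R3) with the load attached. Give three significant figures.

V ≈ 0.888 V

At node B, R3 is in parallel with the load: R3‖R_L = 8.074 kΩ.
Below node A the resistance is R2 + (R3‖R_L) = 104.4 kΩ, so V_A = 12.0 × 104.4/109.1 = 11.48 V.
Then V_B = V_A × (R3‖R_L)/(R2 + R3‖R_L) = 11.48 × 8.074/104.4 = 0.888 V.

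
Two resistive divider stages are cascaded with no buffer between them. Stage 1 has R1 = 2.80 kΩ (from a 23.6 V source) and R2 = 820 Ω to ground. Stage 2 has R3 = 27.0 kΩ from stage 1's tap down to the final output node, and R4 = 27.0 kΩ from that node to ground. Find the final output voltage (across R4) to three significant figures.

Stage 2 presents R3+R4 = 54000 Ω as a load on stage 1's tap.
Stage 1's lower leg becomes R2‖(R3+R4) = 807.7 Ω, so V_mid = 23.6 × 807.7/3608 = 5.284 V.
Stage 2 is itself unloaded: V_out = V_mid × R4/(R3+R4) = 5.284 × 27000/54000 = 2.64 V.

V_out ≈ 2.64 V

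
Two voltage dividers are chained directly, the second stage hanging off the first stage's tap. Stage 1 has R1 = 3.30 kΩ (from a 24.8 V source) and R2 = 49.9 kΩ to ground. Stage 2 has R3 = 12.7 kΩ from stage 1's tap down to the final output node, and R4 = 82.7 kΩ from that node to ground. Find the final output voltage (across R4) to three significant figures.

V_out ≈ 19.5 V

Stage 2 presents R3+R4 = 95.40 kΩ as a load on stage 1's tap.
Stage 1's lower leg becomes R2‖(R3+R4) = 32.76 kΩ, so V_mid = 24.8 × 32.76/36.06 = 22.53 V.
Stage 2 is itself unloaded: V_out = V_mid × R4/(R3+R4) = 22.53 × 82.7/95.40 = 19.5 V.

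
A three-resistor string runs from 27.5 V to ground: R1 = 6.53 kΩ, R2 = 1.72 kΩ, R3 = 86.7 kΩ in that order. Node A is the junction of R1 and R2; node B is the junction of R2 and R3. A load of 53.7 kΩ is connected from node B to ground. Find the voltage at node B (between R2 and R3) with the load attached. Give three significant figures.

V ≈ 22.0 V

At node B, R3 is in parallel with the load: R3‖R_L = 33.16 kΩ.
Below node A the resistance is R2 + (R3‖R_L) = 34.88 kΩ, so V_A = 27.5 × 34.88/41.41 = 23.16 V.
Then V_B = V_A × (R3‖R_L)/(R2 + R3‖R_L) = 23.16 × 33.16/34.88 = 22.0 V.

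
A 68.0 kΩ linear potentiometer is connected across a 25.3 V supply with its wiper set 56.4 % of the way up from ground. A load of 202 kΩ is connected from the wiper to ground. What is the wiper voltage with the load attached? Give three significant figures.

V ≈ 13.2 V

The wiper splits the pot into (1−α)R = 29.65 kΩ above and αR = 38.35 kΩ below.
Lower section ‖ load = 32.23 kΩ.
V_wiper = 25.3 × 32.23/(29.65 + 32.23) = 13.2 V.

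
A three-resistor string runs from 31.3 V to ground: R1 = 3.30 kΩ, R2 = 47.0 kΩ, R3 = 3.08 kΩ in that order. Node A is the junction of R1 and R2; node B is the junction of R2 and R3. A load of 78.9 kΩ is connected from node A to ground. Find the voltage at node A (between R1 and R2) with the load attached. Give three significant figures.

V ≈ 28.3 V

Below node A the series string R2+R3 = 50.08 kΩ sits in parallel with the 78.9 kΩ load: 30.64 kΩ.
V_A = 31.3 × 30.64/(3.30 + 30.64) = 28.3 V.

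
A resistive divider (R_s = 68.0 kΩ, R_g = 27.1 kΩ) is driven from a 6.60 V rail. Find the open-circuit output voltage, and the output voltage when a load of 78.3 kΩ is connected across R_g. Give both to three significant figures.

Open-circuit: V = 6.60 × 27.1/(68.0 + 27.1) = 1.88 V.
With the load, R_g becomes R_g‖R_L = 20.13 kΩ, so V = 6.60 × 20.13/88.13 = 1.51 V.

Unloaded: 1.88 V; loaded: 1.51 V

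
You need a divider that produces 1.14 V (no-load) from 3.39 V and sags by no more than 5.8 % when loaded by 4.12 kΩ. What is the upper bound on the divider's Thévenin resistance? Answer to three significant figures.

Loading drop = R_th/(R_th + R_L) ≤ 0.0580, so R_th ≤ R_L · ε/(1−ε) = 4.12 kΩ × 0.0580/0.9420 = 254 Ω.

R_th ≤ 254 Ω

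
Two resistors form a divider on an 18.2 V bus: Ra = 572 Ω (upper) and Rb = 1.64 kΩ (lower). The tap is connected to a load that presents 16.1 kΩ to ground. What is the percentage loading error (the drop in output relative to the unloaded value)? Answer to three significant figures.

The divider's output (Thévenin) resistance is Ra‖Rb = 424.1 Ω.
Fractional drop under load = R_th/(R_th + R_L) = 424.1 / (424.1 + 16100) = 0.02566.
So the output falls by 2.57 %.

2.57 %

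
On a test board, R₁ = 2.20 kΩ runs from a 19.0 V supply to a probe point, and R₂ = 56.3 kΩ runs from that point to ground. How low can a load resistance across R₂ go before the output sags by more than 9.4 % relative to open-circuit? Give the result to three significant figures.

R_L(min) ≈ 20.4 kΩ

Output resistance R_th = R₁‖R₂ = (2.20 × 56.3)/58.50 = 2.117 kΩ.
The fractional drop is R_th/(R_th + R_L); requiring this ≤ 0.0940 gives R_L ≥ R_th(1/0.0940 − 1) = 2.117 × 9.638 = 20.4 kΩ.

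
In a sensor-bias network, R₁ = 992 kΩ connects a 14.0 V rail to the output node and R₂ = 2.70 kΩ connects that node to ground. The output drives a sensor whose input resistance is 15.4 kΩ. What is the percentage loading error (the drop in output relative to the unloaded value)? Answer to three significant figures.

The divider's output (Thévenin) resistance is R₁‖R₂ = 2.693 kΩ.
Fractional drop under load = R_th/(R_th + R_L) = 2.693 / (2.693 + 15.4) = 0.1488.
So the output falls by 14.9 %.

14.9 %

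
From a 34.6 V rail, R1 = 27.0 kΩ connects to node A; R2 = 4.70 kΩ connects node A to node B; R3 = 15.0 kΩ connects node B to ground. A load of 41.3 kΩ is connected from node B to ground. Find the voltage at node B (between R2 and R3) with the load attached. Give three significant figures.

V ≈ 8.92 V

At node B, R3 is in parallel with the load: R3‖R_L = 11.00 kΩ.
Below node A the resistance is R2 + (R3‖R_L) = 15.70 kΩ, so V_A = 34.6 × 15.70/42.70 = 12.72 V.
Then V_B = V_A × (R3‖R_L)/(R2 + R3‖R_L) = 12.72 × 11.00/15.70 = 8.92 V.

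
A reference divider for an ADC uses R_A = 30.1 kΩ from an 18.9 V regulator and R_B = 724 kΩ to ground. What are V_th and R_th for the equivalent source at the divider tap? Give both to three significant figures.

V_th = 18.1 V, R_th = 28.9 kΩ

V_th is the open-circuit tap voltage: 18.9 × 724/(30.1 + 724) = 18.1 V.
With the supply zeroed, R_A and R_B appear in parallel from the tap: R_th = R_A‖R_B = (30.1 × 724)/754.1 = 28.9 kΩ.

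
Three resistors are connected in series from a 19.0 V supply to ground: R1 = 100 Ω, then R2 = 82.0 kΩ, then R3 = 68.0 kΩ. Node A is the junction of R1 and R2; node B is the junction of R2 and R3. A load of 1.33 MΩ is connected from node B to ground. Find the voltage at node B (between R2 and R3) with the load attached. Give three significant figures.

V ≈ 8.37 V

At node B, R3 is in parallel with the load: R3‖R_L = 64690 Ω.
Below node A the resistance is R2 + (R3‖R_L) = 146700 Ω, so V_A = 19.0 × 146700/146800 = 18.99 V.
Then V_B = V_A × (R3‖R_L)/(R2 + R3‖R_L) = 18.99 × 64690/146700 = 8.37 V.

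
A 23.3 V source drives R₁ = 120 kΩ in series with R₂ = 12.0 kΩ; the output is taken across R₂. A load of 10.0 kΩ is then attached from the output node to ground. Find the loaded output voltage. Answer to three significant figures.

V_out ≈ 1.01 V

The load sits in parallel with R₂: R₂‖R_L = (12.0 × 10.0) / (12.0 + 10.0) = 5.455 kΩ.
V_out = 23.3 × 5.455 / (120 + 5.455) = 23.3 × 5.455/125.5 = 1.01 V.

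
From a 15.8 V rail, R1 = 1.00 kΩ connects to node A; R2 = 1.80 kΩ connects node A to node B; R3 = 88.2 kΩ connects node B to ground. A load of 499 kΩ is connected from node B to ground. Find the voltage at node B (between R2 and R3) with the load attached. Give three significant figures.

At node B, R3 is in parallel with the load: R3‖R_L = 74.95 kΩ.
Below node A the resistance is R2 + (R3‖R_L) = 76.75 kΩ, so V_A = 15.8 × 76.75/77.75 = 15.60 V.
Then V_B = V_A × (R3‖R_L)/(R2 + R3‖R_L) = 15.60 × 74.95/76.75 = 15.2 V.

V ≈ 15.2 V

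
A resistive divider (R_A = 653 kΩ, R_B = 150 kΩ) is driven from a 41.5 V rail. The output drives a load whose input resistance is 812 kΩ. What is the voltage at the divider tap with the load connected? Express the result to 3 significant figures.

V_out ≈ 6.74 V

The load sits in parallel with R_B: R_B‖R_L = (150 × 812) / (150 + 812) = 126.6 kΩ.
V_out = 41.5 × 126.6 / (653 + 126.6) = 41.5 × 126.6/779.6 = 6.74 V.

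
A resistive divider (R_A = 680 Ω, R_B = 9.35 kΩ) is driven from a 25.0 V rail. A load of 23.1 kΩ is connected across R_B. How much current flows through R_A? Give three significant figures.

R_B‖R_L = 6656 Ω, so the source sees R_A + R_B‖R_L = 7336 Ω.
I = 25.0 V / 7336 Ω = 3.41 mA.

I ≈ 3.41 mA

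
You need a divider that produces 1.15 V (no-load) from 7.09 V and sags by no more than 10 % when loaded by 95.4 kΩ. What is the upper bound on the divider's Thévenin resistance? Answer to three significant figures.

Loading drop = R_th/(R_th + R_L) ≤ 0.100, so R_th ≤ R_L · ε/(1−ε) = 95.4 kΩ × 0.100/0.9000 = 10.6 kΩ.
(Any R1, R2 with R2/(R1+R2) = 0.162 and R1‖R2 ≤ 10.6 kΩ will meet the spec.)

R_th ≤ 10.6 kΩ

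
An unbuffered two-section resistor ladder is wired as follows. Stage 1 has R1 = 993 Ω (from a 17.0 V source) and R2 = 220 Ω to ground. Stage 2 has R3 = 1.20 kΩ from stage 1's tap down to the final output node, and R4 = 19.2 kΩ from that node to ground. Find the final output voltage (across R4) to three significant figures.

V_out ≈ 2.88 V

Stage 2 presents R3+R4 = 20400 Ω as a load on stage 1's tap.
Stage 1's lower leg becomes R2‖(R3+R4) = 217.7 Ω, so V_mid = 17.0 × 217.7/1211 = 3.056 V.
Stage 2 is itself unloaded: V_out = V_mid × R4/(R3+R4) = 3.056 × 19200/20400 = 2.88 V.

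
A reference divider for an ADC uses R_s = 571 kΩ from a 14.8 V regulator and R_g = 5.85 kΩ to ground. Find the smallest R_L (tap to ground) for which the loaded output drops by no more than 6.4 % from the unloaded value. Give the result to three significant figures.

R_L(min) ≈ 84.7 kΩ

Output resistance R_th = R_s‖R_g = (571 × 5.85)/576.9 = 5.791 kΩ.
The fractional drop is R_th/(R_th + R_L); requiring this ≤ 0.0640 gives R_L ≥ R_th(1/0.0640 − 1) = 5.791 × 14.62 = 84.7 kΩ.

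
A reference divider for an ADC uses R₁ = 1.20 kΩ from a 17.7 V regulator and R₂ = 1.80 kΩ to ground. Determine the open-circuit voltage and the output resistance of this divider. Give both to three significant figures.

V_th = 10.6 V, R_th = 720 Ω

V_th is the open-circuit tap voltage: 17.7 × 1.80/(1.20 + 1.80) = 10.6 V.
With the supply zeroed, R₁ and R₂ appear in parallel from the tap: R_th = R₁‖R₂ = (1.20 × 1.80)/3.000 = 720 Ω.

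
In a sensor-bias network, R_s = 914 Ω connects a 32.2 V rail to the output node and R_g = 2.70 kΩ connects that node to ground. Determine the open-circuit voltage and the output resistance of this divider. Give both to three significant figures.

V_th is the open-circuit tap voltage: 32.2 × 2700/(914 + 2700) = 24.1 V.
With the supply zeroed, R_s and R_g appear in parallel from the tap: R_th = R_s‖R_g = (914 × 2700)/3614 = 683 Ω.

V_th = 24.1 V, R_th = 683 Ω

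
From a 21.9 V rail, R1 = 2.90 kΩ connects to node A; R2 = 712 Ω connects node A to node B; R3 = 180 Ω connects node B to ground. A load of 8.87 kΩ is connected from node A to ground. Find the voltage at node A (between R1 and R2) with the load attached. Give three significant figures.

V ≈ 4.78 V

Below node A the series string R2+R3 = 892.0 Ω sits in parallel with the 8870 Ω load: 810.5 Ω.
V_A = 21.9 × 810.5/(2900 + 810.5) = 4.78 V.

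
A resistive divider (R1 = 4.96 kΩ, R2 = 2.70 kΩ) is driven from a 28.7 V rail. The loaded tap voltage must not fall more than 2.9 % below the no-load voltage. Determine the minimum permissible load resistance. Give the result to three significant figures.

Output resistance R_th = R1‖R2 = (4.96 × 2.70)/7.660 = 1.748 kΩ.
The fractional drop is R_th/(R_th + R_L); requiring this ≤ 0.0290 gives R_L ≥ R_th(1/0.0290 − 1) = 1.748 × 33.48 = 58.5 kΩ.

R_L(min) ≈ 58.5 kΩ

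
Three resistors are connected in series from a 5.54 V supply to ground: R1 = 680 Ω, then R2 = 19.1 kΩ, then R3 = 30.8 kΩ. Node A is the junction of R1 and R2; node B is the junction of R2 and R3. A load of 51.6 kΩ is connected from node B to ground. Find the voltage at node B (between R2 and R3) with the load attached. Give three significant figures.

At node B, R3 is in parallel with the load: R3‖R_L = 19290 Ω.
Below node A the resistance is R2 + (R3‖R_L) = 38390 Ω, so V_A = 5.54 × 38390/39070 = 5.444 V.
Then V_B = V_A × (R3‖R_L)/(R2 + R3‖R_L) = 5.444 × 19290/38390 = 2.74 V.

V ≈ 2.74 V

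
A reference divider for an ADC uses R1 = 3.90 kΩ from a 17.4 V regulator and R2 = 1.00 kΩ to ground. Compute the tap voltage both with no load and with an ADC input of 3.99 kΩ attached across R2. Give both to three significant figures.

Unloaded: 3.55 V; loaded: 2.96 V

Open-circuit: V = 17.4 × 1.00/(3.90 + 1.00) = 3.55 V.
With the load, R2 becomes R2‖R_L = 0.7996 kΩ, so V = 17.4 × 0.7996/4.700 = 2.96 V.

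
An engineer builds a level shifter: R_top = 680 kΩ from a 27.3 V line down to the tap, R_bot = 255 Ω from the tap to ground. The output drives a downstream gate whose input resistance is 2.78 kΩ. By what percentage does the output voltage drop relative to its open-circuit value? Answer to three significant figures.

8.40 %

The divider's output (Thévenin) resistance is R_top‖R_bot = 254.9 Ω.
Fractional drop under load = R_th/(R_th + R_L) = 254.9 / (254.9 + 2780) = 0.08399.
So the output falls by 8.40 %.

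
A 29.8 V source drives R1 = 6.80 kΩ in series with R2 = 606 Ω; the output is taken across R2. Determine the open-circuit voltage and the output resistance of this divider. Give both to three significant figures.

V_th = 2.44 V, R_th = 556 Ω

V_th is the open-circuit tap voltage: 29.8 × 606/(6800 + 606) = 2.44 V.
With the supply zeroed, R1 and R2 appear in parallel from the tap: R_th = R1‖R2 = (6800 × 606)/7406 = 556 Ω.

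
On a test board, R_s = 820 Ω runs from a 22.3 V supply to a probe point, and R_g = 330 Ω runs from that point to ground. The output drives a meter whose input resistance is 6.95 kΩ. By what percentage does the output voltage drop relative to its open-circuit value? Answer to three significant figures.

The divider's output (Thévenin) resistance is R_s‖R_g = 235.3 Ω.
Fractional drop under load = R_th/(R_th + R_L) = 235.3 / (235.3 + 6950) = 0.03275.
So the output falls by 3.27 %.

3.27 %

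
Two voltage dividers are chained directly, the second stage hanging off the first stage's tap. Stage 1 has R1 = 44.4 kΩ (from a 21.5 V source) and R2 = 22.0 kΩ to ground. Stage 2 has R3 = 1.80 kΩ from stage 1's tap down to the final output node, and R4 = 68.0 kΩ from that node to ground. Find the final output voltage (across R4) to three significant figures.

V_out ≈ 5.73 V

Stage 2 presents R3+R4 = 69.80 kΩ as a load on stage 1's tap.
Stage 1's lower leg becomes R2‖(R3+R4) = 16.73 kΩ, so V_mid = 21.5 × 16.73/61.13 = 5.884 V.
Stage 2 is itself unloaded: V_out = V_mid × R4/(R3+R4) = 5.884 × 68.0/69.80 = 5.73 V.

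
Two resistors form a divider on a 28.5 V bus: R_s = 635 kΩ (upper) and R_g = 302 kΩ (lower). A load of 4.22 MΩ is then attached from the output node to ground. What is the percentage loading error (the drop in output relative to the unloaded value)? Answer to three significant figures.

The divider's output (Thévenin) resistance is R_s‖R_g = 204.7 kΩ.
Fractional drop under load = R_th/(R_th + R_L) = 204.7 / (204.7 + 4220) = 0.04626.
So the output falls by 4.63 %.

4.63 %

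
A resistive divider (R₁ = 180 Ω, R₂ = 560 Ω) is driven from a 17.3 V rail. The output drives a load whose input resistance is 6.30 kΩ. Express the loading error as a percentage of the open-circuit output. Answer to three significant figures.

2.12 %

The divider's output (Thévenin) resistance is R₁‖R₂ = 136.2 Ω.
Fractional drop under load = R_th/(R_th + R_L) = 136.2 / (136.2 + 6300) = 0.02116.
So the output falls by 2.12 %.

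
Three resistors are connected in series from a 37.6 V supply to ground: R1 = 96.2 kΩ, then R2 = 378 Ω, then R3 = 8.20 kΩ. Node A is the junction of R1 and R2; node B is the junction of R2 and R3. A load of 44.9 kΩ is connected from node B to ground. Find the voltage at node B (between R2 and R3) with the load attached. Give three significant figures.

At node B, R3 is in parallel with the load: R3‖R_L = 6934 Ω.
Below node A the resistance is R2 + (R3‖R_L) = 7312 Ω, so V_A = 37.6 × 7312/103500 = 2.656 V.
Then V_B = V_A × (R3‖R_L)/(R2 + R3‖R_L) = 2.656 × 6934/7312 = 2.52 V.

V ≈ 2.52 V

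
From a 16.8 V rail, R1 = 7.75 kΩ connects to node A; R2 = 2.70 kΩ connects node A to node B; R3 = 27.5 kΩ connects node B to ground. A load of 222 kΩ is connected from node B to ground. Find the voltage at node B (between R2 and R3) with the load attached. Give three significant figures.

At node B, R3 is in parallel with the load: R3‖R_L = 24.47 kΩ.
Below node A the resistance is R2 + (R3‖R_L) = 27.17 kΩ, so V_A = 16.8 × 27.17/34.92 = 13.07 V.
Then V_B = V_A × (R3‖R_L)/(R2 + R3‖R_L) = 13.07 × 24.47/27.17 = 11.8 V.

V ≈ 11.8 V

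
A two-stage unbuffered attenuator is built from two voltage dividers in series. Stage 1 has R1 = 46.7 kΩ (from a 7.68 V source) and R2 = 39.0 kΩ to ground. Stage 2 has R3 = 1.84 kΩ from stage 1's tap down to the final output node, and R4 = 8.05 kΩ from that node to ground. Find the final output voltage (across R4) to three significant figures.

V_out ≈ 0.903 V

Stage 2 presents R3+R4 = 9.890 kΩ as a load on stage 1's tap.
Stage 1's lower leg becomes R2‖(R3+R4) = 7.889 kΩ, so V_mid = 7.68 × 7.889/54.59 = 1.110 V.
Stage 2 is itself unloaded: V_out = V_mid × R4/(R3+R4) = 1.110 × 8.05/9.890 = 0.903 V.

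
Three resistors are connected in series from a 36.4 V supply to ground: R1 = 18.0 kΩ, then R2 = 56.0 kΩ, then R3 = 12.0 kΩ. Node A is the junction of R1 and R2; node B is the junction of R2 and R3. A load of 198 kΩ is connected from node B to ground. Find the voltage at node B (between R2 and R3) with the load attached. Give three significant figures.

V ≈ 4.83 V

At node B, R3 is in parallel with the load: R3‖R_L = 11.31 kΩ.
Below node A the resistance is R2 + (R3‖R_L) = 67.31 kΩ, so V_A = 36.4 × 67.31/85.31 = 28.72 V.
Then V_B = V_A × (R3‖R_L)/(R2 + R3‖R_L) = 28.72 × 11.31/67.31 = 4.83 V.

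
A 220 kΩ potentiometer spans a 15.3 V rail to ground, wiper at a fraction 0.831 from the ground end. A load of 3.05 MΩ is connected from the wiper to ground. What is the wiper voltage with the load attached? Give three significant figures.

V ≈ 12.6 V

The wiper splits the pot into (1−α)R = 37.18 kΩ above and αR = 182.8 kΩ below.
Lower section ‖ load = 172.5 kΩ.
V_wiper = 15.3 × 172.5/(37.18 + 172.5) = 12.6 V.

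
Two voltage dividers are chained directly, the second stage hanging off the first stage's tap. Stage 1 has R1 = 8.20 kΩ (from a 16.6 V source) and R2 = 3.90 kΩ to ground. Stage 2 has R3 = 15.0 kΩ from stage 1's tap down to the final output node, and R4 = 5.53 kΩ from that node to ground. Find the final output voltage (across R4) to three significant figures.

V_out ≈ 1.28 V

Stage 2 presents R3+R4 = 20.53 kΩ as a load on stage 1's tap.
Stage 1's lower leg becomes R2‖(R3+R4) = 3.277 kΩ, so V_mid = 16.6 × 3.277/11.48 = 4.740 V.
Stage 2 is itself unloaded: V_out = V_mid × R4/(R3+R4) = 4.740 × 5.53/20.53 = 1.28 V.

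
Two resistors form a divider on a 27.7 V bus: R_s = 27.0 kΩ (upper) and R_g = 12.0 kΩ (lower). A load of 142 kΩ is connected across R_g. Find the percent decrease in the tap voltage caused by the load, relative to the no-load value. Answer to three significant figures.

5.53 %

The divider's output (Thévenin) resistance is R_s‖R_g = 8.308 kΩ.
Fractional drop under load = R_th/(R_th + R_L) = 8.308 / (8.308 + 142) = 0.05527.
So the output falls by 5.53 %.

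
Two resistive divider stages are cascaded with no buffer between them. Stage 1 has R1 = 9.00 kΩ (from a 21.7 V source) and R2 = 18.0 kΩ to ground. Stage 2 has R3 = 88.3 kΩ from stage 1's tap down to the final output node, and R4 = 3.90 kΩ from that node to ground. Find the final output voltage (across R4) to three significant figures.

V_out ≈ 0.575 V

Stage 2 presents R3+R4 = 92.20 kΩ as a load on stage 1's tap.
Stage 1's lower leg becomes R2‖(R3+R4) = 15.06 kΩ, so V_mid = 21.7 × 15.06/24.06 = 13.58 V.
Stage 2 is itself unloaded: V_out = V_mid × R4/(R3+R4) = 13.58 × 3.90/92.20 = 0.575 V.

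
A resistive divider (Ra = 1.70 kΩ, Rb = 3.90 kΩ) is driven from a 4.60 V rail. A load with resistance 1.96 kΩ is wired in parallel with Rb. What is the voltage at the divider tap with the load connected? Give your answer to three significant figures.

V_out ≈ 2.00 V

The load sits in parallel with Rb: Rb‖R_L = (3.90 × 1.96) / (3.90 + 1.96) = 1.304 kΩ.
V_out = 4.60 × 1.304 / (1.70 + 1.304) = 4.60 × 1.304/3.004 = 2.00 V.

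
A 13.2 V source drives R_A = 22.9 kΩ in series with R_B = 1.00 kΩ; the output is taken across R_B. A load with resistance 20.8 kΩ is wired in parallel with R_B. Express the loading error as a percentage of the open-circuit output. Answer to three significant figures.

4.40 %

The divider's output (Thévenin) resistance is R_A‖R_B = 0.9582 kΩ.
Fractional drop under load = R_th/(R_th + R_L) = 0.9582 / (0.9582 + 20.8) = 0.04404.
So the output falls by 4.40 %.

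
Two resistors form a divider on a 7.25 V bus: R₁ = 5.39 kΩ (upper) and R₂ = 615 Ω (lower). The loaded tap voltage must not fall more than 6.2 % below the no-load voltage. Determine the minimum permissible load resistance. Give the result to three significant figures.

Output resistance R_th = R₁‖R₂ = (5390 × 615)/6005 = 552.0 Ω.
The fractional drop is R_th/(R_th + R_L); requiring this ≤ 0.0620 gives R_L ≥ R_th(1/0.0620 − 1) = 552.0 × 15.13 = 8.35 kΩ.

R_L(min) ≈ 8.35 kΩ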